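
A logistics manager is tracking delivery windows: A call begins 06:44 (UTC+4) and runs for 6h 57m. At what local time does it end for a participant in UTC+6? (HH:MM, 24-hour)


Start: 06:44 in UTC+4
Step 1 - add duration:
  minutes: 44 + 57 = 101 (carry 1h)
  hours: 6 + 6 + 1 = 13
  end in UTC+4: 13:41
Step 2 - convert UTC+4 -> UTC+6:
  offset difference: 6 - (4) = 2 hours
  13 + (2) = 15 -> mod 24 = 15
Result: 15:41 in UTC+6

15:41


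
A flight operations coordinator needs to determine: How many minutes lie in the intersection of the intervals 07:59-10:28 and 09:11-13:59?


Interval A: [479, 628] minutes from midnight
Interval B: [551, 839] minutes from midnight
Overlap start = max(479, 551) = 551
Overlap end = min(628, 839) = 628
Overlap = 628 - 551 = 77 minutes

77


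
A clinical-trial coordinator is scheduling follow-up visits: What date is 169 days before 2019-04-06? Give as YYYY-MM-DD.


Start: 2019-04-06
Subtracting 169 days
Days already passed in April: 6
After going back through April: 163 more days to subtract
March 2019: 31 days, 132 remaining
February 2019: 28 days, 104 remaining
January 2019: 31 days, 73 remaining
December 2018: 31 days, 42 remaining
Result: 2018-10-19

2018-10-19


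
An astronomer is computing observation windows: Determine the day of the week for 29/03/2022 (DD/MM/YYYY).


Date: 2022-03-29
January 1, 2022 is a Saturday
Day of year: 88
Offset from Jan 1: 87 days
87 mod 7 = 3
Result: Tuesday

Tuesday


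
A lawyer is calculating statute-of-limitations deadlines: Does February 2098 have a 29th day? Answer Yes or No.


Year: 2098
Divisible by 4? 2098 / 4 = 524.5 -> No
Not divisible by 4, so NOT a leap year

No


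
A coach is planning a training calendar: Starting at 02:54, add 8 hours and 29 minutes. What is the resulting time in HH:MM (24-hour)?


Start time: 02:54
Adding: 8 hours 29 minutes
Minutes: 54 + 29 = 83
Minute overflow: 83 >= 60, so carry 1 hour, minutes = 23
Hours: 2 + 8 + 1 = 11
Result: 11:23

11:23


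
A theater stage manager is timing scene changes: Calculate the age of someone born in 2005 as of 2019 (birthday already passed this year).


Birth year: 2005
Current year: 2019
Age = current year - birth year
Age = 2019 - 2005 = 14

14


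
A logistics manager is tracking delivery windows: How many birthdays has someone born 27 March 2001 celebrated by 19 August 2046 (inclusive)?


Birth: 2001-03-27
Reference: 2046-08-19
Year difference: 2046 - 2001 = 45
Has birthday (03-27) occurred by 08-19? Yes
Age in full years: 45

45


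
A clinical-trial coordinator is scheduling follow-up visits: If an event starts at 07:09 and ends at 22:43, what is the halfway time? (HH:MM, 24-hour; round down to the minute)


Start time: 07:09 = 429 minutes from midnight
End time: 22:43 = 1363 minutes from midnight
Sum: 429 + 1363 = 1792
Midpoint: 1792 / 2 = 896 minutes
Convert: 896 / 60 = 14 hours, 56 minutes
Result: 14:56

14:56


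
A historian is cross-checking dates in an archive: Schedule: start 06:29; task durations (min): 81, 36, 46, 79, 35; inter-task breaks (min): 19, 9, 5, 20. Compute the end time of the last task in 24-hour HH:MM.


Start: 06:29 = 389 min from midnight
  after task 1 (81 min): 07:50
  after break (19 min): 08:09
  after task 2 (36 min): 08:45
  after break (9 min): 08:54
  after task 3 (46 min): 09:40
  after break (5 min): 09:45
  after task 4 (79 min): 11:04
  after break (20 min): 11:24
  after task 5 (35 min): 11:59
Total elapsed: 330 minutes
End time: 11:59

11:59


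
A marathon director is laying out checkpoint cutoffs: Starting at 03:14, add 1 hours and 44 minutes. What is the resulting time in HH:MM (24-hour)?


Start time: 03:14
Adding: 1 hours 44 minutes
Minutes: 14 + 44 = 58
Hours: 3 + 1 + 0 = 4
Result: 04:58

04:58


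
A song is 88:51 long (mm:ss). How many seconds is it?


Minutes: 88
Extra seconds: 51
Seconds per minute: 60
Minutes to seconds: 88 x 60 = 5280
Total: 5280 + 51 = 5331

5331


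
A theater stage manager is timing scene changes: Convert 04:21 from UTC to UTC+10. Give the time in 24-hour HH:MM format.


Local time: 04:21 at UTC (offset 0h)
Target zone: UTC+10 (offset 10h)
Difference: 10 - (0) = 10 hours
Calculation: 4 + (10) = 14
Result: 14:21

14:21


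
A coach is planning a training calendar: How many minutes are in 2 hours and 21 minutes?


Hours: 2
Extra minutes: 21
Minutes per hour: 60
Hours to minutes: 2 x 60 = 120
Total: 120 + 21 = 141

141


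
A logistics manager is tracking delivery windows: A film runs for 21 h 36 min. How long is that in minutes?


Hours: 21
Minutes: 36
Convert hours to minutes: 21 x 60 = 1260
Add remaining minutes: 1260 + 36 = 1296

1296


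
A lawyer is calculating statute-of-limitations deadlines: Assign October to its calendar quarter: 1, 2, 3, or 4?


Month: October (month 10)
Q1: January-March (months 1-3)
Q2: April-June (months 4-6)
Q3: July-September (months 7-9)
Q4: October-December (months 10-12)
Month 10 falls in Q4

4


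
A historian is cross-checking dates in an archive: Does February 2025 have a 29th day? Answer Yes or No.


Year: 2025
Divisible by 4? 2025 / 4 = 506.25 -> No
Not divisible by 4, so NOT a leap year

No


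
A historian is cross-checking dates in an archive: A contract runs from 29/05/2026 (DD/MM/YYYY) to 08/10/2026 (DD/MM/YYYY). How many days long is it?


Start date: 2026-05-29
End date: 2026-10-08
May 2026: +3 days
Jun 2026: +30 days
Jul 2026: +31 days
... (3 more months)
Total: 132 days

132


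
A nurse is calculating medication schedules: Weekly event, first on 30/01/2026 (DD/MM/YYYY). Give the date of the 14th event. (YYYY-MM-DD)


First occurrence: 2026-01-30 (occurrence 1)
Each occurrence is 7 days after the previous.
Occurrence 14 is 13 weeks after the first.
13 weeks = 91 days
2026-01-30 + 91 days = 2026-05-01

2026-05-01


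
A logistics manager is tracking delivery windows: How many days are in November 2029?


Month: November
Year: 2029
November is a 30-day month
Total: 30 days

30


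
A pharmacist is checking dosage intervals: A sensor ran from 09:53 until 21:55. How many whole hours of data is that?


Start: 09:53
End: 21:55
Hour difference: 21 - 9 = 12 hours
Minute difference: 55 - 53 = 2 minutes
Total minutes: 722
Complete hours: 722 / 60 = 12 (remainder 2)

12


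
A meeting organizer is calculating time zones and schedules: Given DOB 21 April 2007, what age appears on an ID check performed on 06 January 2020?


Birth: 2007-04-21
Reference: 2020-01-06
Year difference: 2020 - 2007 = 13
Has birthday (04-21) occurred by 01-06? No
Birthday not yet reached this year -> subtract 1
Age in full years: 12

12


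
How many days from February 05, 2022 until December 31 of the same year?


Start: February 05, 2022
End: December 31, 2022
Days left in February: 23
March: 31
April: 30
May: 31
June: 30
... plus remaining months
Sum of remaining months: 306
Total: 23 + 306 = 329

329


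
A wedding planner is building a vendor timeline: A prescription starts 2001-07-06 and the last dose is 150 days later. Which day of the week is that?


Start: 2001-07-06 (Friday)
Step 1 - find target date: add 150 days
  2001-07-06 + 150 days = 2001-12-03
Step 2 - day of week:
  150 mod 7 = 3
  Friday + 3 days -> Monday
Result: Monday (2001-12-03)

Monday


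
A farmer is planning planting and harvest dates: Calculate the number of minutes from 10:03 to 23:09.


Start time: 10:03 = 603 minutes from midnight
End time: 23:09 = 1389 minutes from midnight
Difference: 1389 - 603 = 786 minutes
That is 13 hours and 6 minutes

786


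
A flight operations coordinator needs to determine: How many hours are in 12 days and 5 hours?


Days: 12
Extra hours: 5
Hours per day: 24
Days to hours: 12 x 24 = 288
Total: 288 + 5 = 293

293


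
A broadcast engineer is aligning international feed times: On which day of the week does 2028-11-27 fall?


Date: 2028-11-27
January 1, 2028 is a Saturday
Day of year: 332
Offset from Jan 1: 331 days
331 mod 7 = 2
Result: Monday

Monday


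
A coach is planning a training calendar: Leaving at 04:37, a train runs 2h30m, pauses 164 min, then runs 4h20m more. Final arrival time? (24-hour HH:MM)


Depart: 04:37
Leg 1: +150 min -> 07:07
Layover: +164 min -> 09:51
Leg 2: +260 min -> 14:11
Total travel: 574 minutes = 9h 34m
Arrival: 14:11

14:11


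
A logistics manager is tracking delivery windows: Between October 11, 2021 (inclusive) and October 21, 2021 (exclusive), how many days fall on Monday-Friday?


Start: 2021-10-11 (Monday)
End (exclusive): 2021-10-21 (Thursday)
Total calendar days: 10
Full weeks: 10 // 7 = 1 -> 5 weekdays
Remaining 3 days starting on Monday:
  Mon(w), Tue(w), Wed(w) -> 3 weekdays
Total business days: 5 + 3 = 8

8


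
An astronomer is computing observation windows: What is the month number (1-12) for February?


Calendar month order:
1. January
2. February <--
3. March
February is month number 2

2


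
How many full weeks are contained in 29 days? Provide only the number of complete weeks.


Total days: 29
Days per week: 7
Division: 29 / 7 = 4 remainder 1
Complete weeks: 4
Remaining days: 1

4


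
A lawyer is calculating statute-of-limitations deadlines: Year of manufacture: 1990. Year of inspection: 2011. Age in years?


Birth year: 1990
Current year: 2011
Age = current year - birth year
Age = 2011 - 1990 = 21

21


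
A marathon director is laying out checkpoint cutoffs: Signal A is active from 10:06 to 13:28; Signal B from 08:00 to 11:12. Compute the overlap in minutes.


Interval A: [606, 808] minutes from midnight
Interval B: [480, 672] minutes from midnight
Overlap start = max(606, 480) = 606
Overlap end = min(808, 672) = 672
Overlap = 672 - 606 = 66 minutes

66


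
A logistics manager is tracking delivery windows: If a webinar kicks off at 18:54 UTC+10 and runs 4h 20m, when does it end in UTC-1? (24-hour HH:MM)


Start: 18:54 in UTC+10
Step 1 - add duration:
  minutes: 54 + 20 = 74 (carry 1h)
  hours: 18 + 4 + 1 = 23
  end in UTC+10: 23:14
Step 2 - convert UTC+10 -> UTC-1:
  offset difference: -1 - (10) = -11 hours
  23 + (-11) = 12 -> mod 24 = 12
Result: 12:14 in UTC-1

12:14


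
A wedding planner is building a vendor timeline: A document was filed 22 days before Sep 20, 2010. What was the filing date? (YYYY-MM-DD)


Start: 2010-09-20
Subtracting 22 days
Days already passed in September: 20
After going back through September: 2 more days to subtract
August 2010 has 31 days, need 2
Result: 2010-08-29

2010-08-29


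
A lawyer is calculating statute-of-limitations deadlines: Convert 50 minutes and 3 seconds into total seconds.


Minutes: 50
Seconds: 3
Convert minutes to seconds: 50 x 60 = 3000
Add remaining seconds: 3000 + 3 = 3003

3003


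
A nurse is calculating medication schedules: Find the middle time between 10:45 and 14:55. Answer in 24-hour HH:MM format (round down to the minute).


Start time: 10:45 = 645 minutes from midnight
End time: 14:55 = 895 minutes from midnight
Sum: 645 + 895 = 1540
Midpoint: 1540 / 2 = 770 minutes
Convert: 770 / 60 = 12 hours, 50 minutes
Result: 12:50

12:50


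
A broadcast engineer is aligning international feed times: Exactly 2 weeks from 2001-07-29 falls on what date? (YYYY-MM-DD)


Start: 2001-07-29
Weeks to add: 2
Convert to days: 2 x 7 = 14 days
Add 14 days to 2001-07-29
Result: 2001-08-12

2001-08-12


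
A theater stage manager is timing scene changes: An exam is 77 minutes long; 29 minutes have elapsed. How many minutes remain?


Total budget: 77 minutes
Time used: 29 minutes
Remaining: 77 - 29 = 48 minutes
Percent used: 37.7%
Percent remaining: 62.3%

48


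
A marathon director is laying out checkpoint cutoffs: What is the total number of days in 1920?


Year: 1920
Check leap year rules:
Divisible by 4? Yes
Divisible by 100? No
1920 is a leap year
Days: 366

366


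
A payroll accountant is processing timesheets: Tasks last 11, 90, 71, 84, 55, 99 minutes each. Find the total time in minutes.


Durations: 11, 90, 71, 84, 55, 99
Running sum: 11
+ 90 = 101
+ 71 = 172
+ 84 = 256
+ 55 = 311
+ 99 = 410
Total duration: 410 minutes
That is 6 hours and 50 minutes

410


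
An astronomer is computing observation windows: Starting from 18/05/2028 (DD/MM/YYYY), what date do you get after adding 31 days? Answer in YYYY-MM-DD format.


Start: 2028-05-18
Adding 31 days
Days remaining in May: 13
After May: 18 days still to add
June 2028 has 30 days, need 18
Result: 2028-06-18

2028-06-18


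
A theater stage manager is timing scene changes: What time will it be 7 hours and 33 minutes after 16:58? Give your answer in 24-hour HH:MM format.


Start time: 16:58
Adding: 7 hours 33 minutes
Minutes: 58 + 33 = 91
Minute overflow: 91 >= 60, so carry 1 hour, minutes = 31
Hours: 16 + 7 + 1 = 24
Hour wraparound: 24 mod 24 = 0
Result: 00:31

00:31


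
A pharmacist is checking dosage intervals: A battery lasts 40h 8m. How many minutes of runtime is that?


Hours: 40
Extra minutes: 8
Minutes per hour: 60
Hours to minutes: 40 x 60 = 2400
Total: 2400 + 8 = 2408

2408


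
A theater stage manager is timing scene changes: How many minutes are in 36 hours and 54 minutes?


Hours: 36
Minutes: 54
Convert hours to minutes: 36 x 60 = 2160
Add remaining minutes: 2160 + 54 = 2214

2214


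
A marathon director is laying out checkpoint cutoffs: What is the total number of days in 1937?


Year: 1937
Check leap year rules:
Divisible by 4? No
1937 is not a leap year
Days: 365

365


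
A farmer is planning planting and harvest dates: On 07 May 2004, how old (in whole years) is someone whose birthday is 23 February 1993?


Birth: 1993-02-23
Reference: 2004-05-07
Year difference: 2004 - 1993 = 11
Has birthday (02-23) occurred by 05-07? Yes
Age in full years: 11

11


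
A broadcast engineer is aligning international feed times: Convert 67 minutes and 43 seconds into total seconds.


Minutes: 67
Seconds: 43
Convert minutes to seconds: 67 x 60 = 4020
Add remaining seconds: 4020 + 43 = 4063

4063


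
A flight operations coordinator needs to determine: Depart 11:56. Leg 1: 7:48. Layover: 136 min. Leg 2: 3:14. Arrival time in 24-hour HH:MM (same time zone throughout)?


Depart: 11:56
Leg 1: +468 min -> 19:44
Layover: +136 min -> 22:00
Leg 2: +194 min -> 01:14
Total travel: 798 minutes = 13h 18m
Arrival: 01:14

01:14


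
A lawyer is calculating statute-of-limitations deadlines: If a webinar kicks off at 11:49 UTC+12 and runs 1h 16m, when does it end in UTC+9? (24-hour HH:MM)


Start: 11:49 in UTC+12
Step 1 - add duration:
  minutes: 49 + 16 = 65 (carry 1h)
  hours: 11 + 1 + 1 = 13
  end in UTC+12: 13:05
Step 2 - convert UTC+12 -> UTC+9:
  offset difference: 9 - (12) = -3 hours
  13 + (-3) = 10 -> mod 24 = 10
Result: 10:05 in UTC+9

10:05


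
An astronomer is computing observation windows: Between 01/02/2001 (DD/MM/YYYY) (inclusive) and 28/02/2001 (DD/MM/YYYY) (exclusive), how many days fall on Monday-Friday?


Start: 2001-02-01 (Thursday)
End (exclusive): 2001-02-28 (Wednesday)
Total calendar days: 27
Full weeks: 27 // 7 = 3 -> 15 weekdays
Remaining 6 days starting on Thursday:
  Thu(w), Fri(w), Sat(-), Sun(-), Mon(w), Tue(w) -> 4 weekdays
Total business days: 15 + 4 = 19

19


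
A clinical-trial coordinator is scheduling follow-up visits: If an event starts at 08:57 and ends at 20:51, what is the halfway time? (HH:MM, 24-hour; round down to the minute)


Start time: 08:57 = 537 minutes from midnight
End time: 20:51 = 1251 minutes from midnight
Sum: 537 + 1251 = 1788
Midpoint: 1788 / 2 = 894 minutes
Convert: 894 / 60 = 14 hours, 54 minutes
Result: 14:54

14:54


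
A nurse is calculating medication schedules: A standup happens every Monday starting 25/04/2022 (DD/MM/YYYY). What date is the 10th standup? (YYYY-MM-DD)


First occurrence: 2022-04-25 (occurrence 1)
Each occurrence is 7 days after the previous.
Occurrence 10 is 9 weeks after the first.
9 weeks = 63 days
2022-04-25 + 63 days = 2022-06-27

2022-06-27


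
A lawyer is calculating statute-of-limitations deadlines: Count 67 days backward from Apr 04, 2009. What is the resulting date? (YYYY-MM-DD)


Start: 2009-04-04
Subtracting 67 days
Days already passed in April: 4
After going back through April: 63 more days to subtract
March 2009: 31 days, 32 remaining
February 2009: 28 days, 4 remaining
January 2009 has 31 days, need 4
Result: 2009-01-27

2009-01-27


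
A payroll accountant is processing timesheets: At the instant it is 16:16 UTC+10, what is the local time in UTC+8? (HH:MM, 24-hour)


Local time: 16:16 at UTC+10 (offset 10h)
Target zone: UTC+8 (offset 8h)
Difference: 8 - (10) = -2 hours
Calculation: 16 + (-2) = 14
Result: 14:16

14:16


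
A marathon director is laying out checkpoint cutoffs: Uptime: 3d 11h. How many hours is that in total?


Days: 3
Extra hours: 11
Hours per day: 24
Days to hours: 3 x 24 = 72
Total: 72 + 11 = 83

83


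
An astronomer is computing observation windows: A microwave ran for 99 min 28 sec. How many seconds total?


Minutes: 99
Extra seconds: 28
Seconds per minute: 60
Minutes to seconds: 99 x 60 = 5940
Total: 5940 + 28 = 5968

5968


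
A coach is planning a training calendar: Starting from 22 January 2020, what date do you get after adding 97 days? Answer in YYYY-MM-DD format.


Start: 2020-01-22
Adding 97 days
Days remaining in January: 9
After January: 88 days still to add
February 2020: 29 days, 59 remaining
March 2020: 31 days, 28 remaining
April 2020 has 30 days, need 28
Result: 2020-04-28

2020-04-28


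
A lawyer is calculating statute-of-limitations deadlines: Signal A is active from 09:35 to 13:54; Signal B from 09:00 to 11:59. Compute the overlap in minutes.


Interval A: [575, 834] minutes from midnight
Interval B: [540, 719] minutes from midnight
Overlap start = max(575, 540) = 575
Overlap end = min(834, 719) = 719
Overlap = 719 - 575 = 144 minutes

144


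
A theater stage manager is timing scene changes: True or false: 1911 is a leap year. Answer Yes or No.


Year: 1911
Divisible by 4? 1911 / 4 = 477.75 -> No
Not divisible by 4, so NOT a leap year

No


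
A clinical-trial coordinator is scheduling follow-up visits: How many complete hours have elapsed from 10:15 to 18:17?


Start: 10:15
End: 18:17
Hour difference: 18 - 10 = 8 hours
Minute difference: 17 - 15 = 2 minutes
Total minutes: 482
Complete hours: 482 / 60 = 8 (remainder 2)

8


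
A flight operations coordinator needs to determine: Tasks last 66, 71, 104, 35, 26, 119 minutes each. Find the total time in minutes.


Durations: 66, 71, 104, 35, 26, 119
Running sum: 66
+ 71 = 137
+ 104 = 241
+ 35 = 276
+ 26 = 302
+ 119 = 421
Total duration: 421 minutes
That is 7 hours and 1 minutes

421


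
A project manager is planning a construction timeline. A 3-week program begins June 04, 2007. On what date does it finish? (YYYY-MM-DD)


Start: 2007-06-04
Weeks to add: 3
Convert to days: 3 x 7 = 21 days
Add 21 days to 2007-06-04
Result: 2007-06-25

2007-06-25


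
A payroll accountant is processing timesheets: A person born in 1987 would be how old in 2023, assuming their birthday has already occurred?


Birth year: 1987
Current year: 2023
Age = current year - birth year
Age = 2023 - 1987 = 36

36


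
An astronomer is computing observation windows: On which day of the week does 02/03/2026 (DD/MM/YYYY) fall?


Date: 2026-03-02
January 1, 2026 is a Thursday
Day of year: 61
Offset from Jan 1: 60 days
60 mod 7 = 4
Result: Monday

Monday


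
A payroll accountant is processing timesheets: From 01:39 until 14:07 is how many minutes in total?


Start time: 01:39 = 99 minutes from midnight
End time: 14:07 = 847 minutes from midnight
Difference: 847 - 99 = 748 minutes
That is 12 hours and 28 minutes

748


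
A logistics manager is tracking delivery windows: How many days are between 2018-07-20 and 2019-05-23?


Start date: 2018-07-20
End date: 2019-05-23
Jul 2018: +12 days
Aug 2018: +31 days
Sep 2018: +30 days
... (8 more months)
Total: 307 days

307


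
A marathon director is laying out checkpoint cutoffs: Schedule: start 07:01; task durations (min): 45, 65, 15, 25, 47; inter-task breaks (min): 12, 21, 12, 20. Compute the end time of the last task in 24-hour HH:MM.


Start: 07:01 = 421 min from midnight
  after task 1 (45 min): 07:46
  after break (12 min): 07:58
  after task 2 (65 min): 09:03
  after break (21 min): 09:24
  after task 3 (15 min): 09:39
  after break (12 min): 09:51
  after task 4 (25 min): 10:16
  after break (20 min): 10:36
  after task 5 (47 min): 11:23
Total elapsed: 262 minutes
End time: 11:23

11:23


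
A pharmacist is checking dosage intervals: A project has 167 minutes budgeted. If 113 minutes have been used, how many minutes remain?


Total budget: 167 minutes
Time used: 113 minutes
Remaining: 167 - 113 = 54 minutes
Percent used: 67.7%
Percent remaining: 32.3%

54


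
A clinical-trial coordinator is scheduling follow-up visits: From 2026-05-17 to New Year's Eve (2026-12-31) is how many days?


Start: May 17, 2026
End: December 31, 2026
Days left in May: 14
June: 30
July: 31
August: 31
September: 30
... plus remaining months
Sum of remaining months: 214
Total: 14 + 214 = 228

228


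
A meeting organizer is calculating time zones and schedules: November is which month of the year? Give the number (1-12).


Calendar month order:
10. October
11. November <--
12. December
November is month number 11

11


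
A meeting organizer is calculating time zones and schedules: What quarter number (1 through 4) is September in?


Month: September (month 9)
Q1: January-March (months 1-3)
Q2: April-June (months 4-6)
Q3: July-September (months 7-9)
Q4: October-December (months 10-12)
Month 9 falls in Q3

3


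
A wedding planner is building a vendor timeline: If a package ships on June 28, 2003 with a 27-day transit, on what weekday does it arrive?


Start: 2003-06-28 (Saturday)
Step 1 - find target date: add 27 days
  2003-06-28 + 27 days = 2003-07-25
Step 2 - day of week:
  27 mod 7 = 6
  Saturday + 6 days -> Friday
Result: Friday (2003-07-25)

Friday


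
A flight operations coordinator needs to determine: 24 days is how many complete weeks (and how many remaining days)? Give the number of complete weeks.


Total days: 24
Days per week: 7
Division: 24 / 7 = 3 remainder 3
Complete weeks: 3
Remaining days: 3

3


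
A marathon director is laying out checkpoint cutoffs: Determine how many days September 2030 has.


Month: September
Year: 2030
September is a 30-day month
Total: 30 days

30


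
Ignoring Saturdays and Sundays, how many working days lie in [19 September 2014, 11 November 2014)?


Start: 2014-09-19 (Friday)
End (exclusive): 2014-11-11 (Tuesday)
Total calendar days: 53
Full weeks: 53 // 7 = 7 -> 35 weekdays
Remaining 4 days starting on Friday:
  Fri(w), Sat(-), Sun(-), Mon(w) -> 2 weekdays
Total business days: 35 + 2 = 37

37


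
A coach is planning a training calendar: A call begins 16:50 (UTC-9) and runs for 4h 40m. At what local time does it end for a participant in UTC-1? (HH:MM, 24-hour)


Start: 16:50 in UTC-9
Step 1 - add duration:
  minutes: 50 + 40 = 90 (carry 1h)
  hours: 16 + 4 + 1 = 21
  end in UTC-9: 21:30
Step 2 - convert UTC-9 -> UTC-1:
  offset difference: -1 - (-9) = 8 hours
  21 + (8) = 29 -> mod 24 = 5
Result: 05:30 in UTC-1

05:30


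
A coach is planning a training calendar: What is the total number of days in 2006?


Year: 2006
Check leap year rules:
Divisible by 4? No
2006 is not a leap year
Days: 365

365


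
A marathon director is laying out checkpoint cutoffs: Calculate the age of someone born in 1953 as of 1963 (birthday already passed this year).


Birth year: 1953
Current year: 1963
Age = current year - birth year
Age = 1963 - 1953 = 10

10


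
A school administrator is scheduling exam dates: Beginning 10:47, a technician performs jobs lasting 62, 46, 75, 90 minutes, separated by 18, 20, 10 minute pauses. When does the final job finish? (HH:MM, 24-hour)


Start: 10:47 = 647 min from midnight
  after task 1 (62 min): 11:49
  after break (18 min): 12:07
  after task 2 (46 min): 12:53
  after break (20 min): 13:13
  after task 3 (75 min): 14:28
  after break (10 min): 14:38
  after task 4 (90 min): 16:08
Total elapsed: 321 minutes
End time: 16:08

16:08


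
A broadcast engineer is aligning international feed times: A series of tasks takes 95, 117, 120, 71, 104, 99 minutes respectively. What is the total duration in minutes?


Durations: 95, 117, 120, 71, 104, 99
Running sum: 95
+ 117 = 212
+ 120 = 332
+ 71 = 403
+ 104 = 507
+ 99 = 606
Total duration: 606 minutes
That is 10 hours and 6 minutes

606


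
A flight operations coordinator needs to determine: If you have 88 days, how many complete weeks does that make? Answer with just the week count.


Total days: 88
Days per week: 7
Division: 88 / 7 = 12 remainder 4
Complete weeks: 12
Remaining days: 4

12


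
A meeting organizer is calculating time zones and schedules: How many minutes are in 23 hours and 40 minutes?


Hours: 23
Extra minutes: 40
Minutes per hour: 60
Hours to minutes: 23 x 60 = 1380
Total: 1380 + 40 = 1420

1420


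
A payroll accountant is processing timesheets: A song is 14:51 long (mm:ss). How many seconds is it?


Minutes: 14
Extra seconds: 51
Seconds per minute: 60
Minutes to seconds: 14 x 60 = 840
Total: 840 + 51 = 891

891


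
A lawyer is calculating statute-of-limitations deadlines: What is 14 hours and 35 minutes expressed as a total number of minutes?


Hours: 14
Minutes: 35
Convert hours to minutes: 14 x 60 = 840
Add remaining minutes: 840 + 35 = 875

875


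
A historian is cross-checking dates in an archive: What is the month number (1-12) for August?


Calendar month order:
7. July
8. August <--
9. September
August is month number 8

8


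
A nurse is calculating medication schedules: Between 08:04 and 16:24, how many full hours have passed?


Start: 08:04
End: 16:24
Hour difference: 16 - 8 = 8 hours
Minute difference: 24 - 4 = 20 minutes
Total minutes: 500
Complete hours: 500 / 60 = 8 (remainder 20)

8


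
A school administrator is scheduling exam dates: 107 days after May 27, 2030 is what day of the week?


Start: 2030-05-27 (Monday)
Step 1 - find target date: add 107 days
  2030-05-27 + 107 days = 2030-09-11
Step 2 - day of week:
  107 mod 7 = 2
  Monday + 2 days -> Wednesday
Result: Wednesday (2030-09-11)

Wednesday


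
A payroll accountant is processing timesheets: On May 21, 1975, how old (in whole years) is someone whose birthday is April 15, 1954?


Birth: 1954-04-15
Reference: 1975-05-21
Year difference: 1975 - 1954 = 21
Has birthday (04-15) occurred by 05-21? Yes
Age in full years: 21

21


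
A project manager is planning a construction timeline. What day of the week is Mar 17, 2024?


Date: 2024-03-17
January 1, 2024 is a Monday
Day of year: 77
Offset from Jan 1: 76 days
76 mod 7 = 6
Result: Sunday

Sunday


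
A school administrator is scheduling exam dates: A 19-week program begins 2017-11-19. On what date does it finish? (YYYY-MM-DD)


Start: 2017-11-19
Weeks to add: 19
Convert to days: 19 x 7 = 133 days
Add 133 days to 2017-11-19
Result: 2018-04-01

2018-04-01


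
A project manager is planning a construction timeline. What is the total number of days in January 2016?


Month: January
Year: 2016
January is a 31-day month
Total: 31 days

31


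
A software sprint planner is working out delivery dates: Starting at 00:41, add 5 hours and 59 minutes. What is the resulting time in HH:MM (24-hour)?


Start time: 00:41
Adding: 5 hours 59 minutes
Minutes: 41 + 59 = 100
Minute overflow: 100 >= 60, so carry 1 hour, minutes = 40
Hours: 0 + 5 + 1 = 6
Result: 06:40

06:40


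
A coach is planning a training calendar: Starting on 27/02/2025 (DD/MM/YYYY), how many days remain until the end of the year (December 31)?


Start: February 27, 2025
End: December 31, 2025
Days left in February: 1
March: 31
April: 30
May: 31
June: 30
... plus remaining months
Sum of remaining months: 306
Total: 1 + 306 = 307

307


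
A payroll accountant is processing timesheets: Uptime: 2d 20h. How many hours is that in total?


Days: 2
Extra hours: 20
Hours per day: 24
Days to hours: 2 x 24 = 48
Total: 48 + 20 = 68

68


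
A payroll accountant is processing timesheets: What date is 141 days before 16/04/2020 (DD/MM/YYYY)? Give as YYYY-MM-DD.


Start: 2020-04-16
Subtracting 141 days
Days already passed in April: 16
After going back through April: 125 more days to subtract
March 2020: 31 days, 94 remaining
February 2020: 29 days, 65 remaining
January 2020: 31 days, 34 remaining
December 2019: 31 days, 3 remaining
Result: 2019-11-27

2019-11-27


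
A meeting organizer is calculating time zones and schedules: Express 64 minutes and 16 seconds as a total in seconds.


Minutes: 64
Seconds: 16
Convert minutes to seconds: 64 x 60 = 3840
Add remaining seconds: 3840 + 16 = 3856

3856


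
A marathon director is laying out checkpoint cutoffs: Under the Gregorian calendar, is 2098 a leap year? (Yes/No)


Year: 2098
Divisible by 4? 2098 / 4 = 524.5 -> No
Not divisible by 4, so NOT a leap year

No


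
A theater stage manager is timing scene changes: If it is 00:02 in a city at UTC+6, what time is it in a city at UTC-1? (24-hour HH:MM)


Local time: 00:02 at UTC+6 (offset 6h)
Target zone: UTC-1 (offset -1h)
Difference: -1 - (6) = -7 hours
Calculation: 0 + (-7) = -7
Wraparound: (-7) mod 24 = 17
Result: 17:02

17:02


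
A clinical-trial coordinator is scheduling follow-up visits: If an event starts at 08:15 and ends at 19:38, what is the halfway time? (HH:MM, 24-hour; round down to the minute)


Start time: 08:15 = 495 minutes from midnight
End time: 19:38 = 1178 minutes from midnight
Sum: 495 + 1178 = 1673
Midpoint: 1673 / 2 = 836 minutes
Convert: 836 / 60 = 13 hours, 56 minutes
Result: 13:56

13:56


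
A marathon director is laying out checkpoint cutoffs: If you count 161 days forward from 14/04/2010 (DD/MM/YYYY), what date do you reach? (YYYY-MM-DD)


Start: 2010-04-14
Adding 161 days
Days remaining in April: 16
After April: 145 days still to add
May 2010: 31 days, 114 remaining
June 2010: 30 days, 84 remaining
July 2010: 31 days, 53 remaining
August 2010: 31 days, 22 remaining
Result: 2010-09-22

2010-09-22


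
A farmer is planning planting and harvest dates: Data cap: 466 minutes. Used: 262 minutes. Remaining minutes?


Total budget: 466 minutes
Time used: 262 minutes
Remaining: 466 - 262 = 204 minutes
Percent used: 56.2%
Percent remaining: 43.8%

204


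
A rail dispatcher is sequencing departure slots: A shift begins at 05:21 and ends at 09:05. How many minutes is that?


Start time: 05:21 = 321 minutes from midnight
End time: 09:05 = 545 minutes from midnight
Difference: 545 - 321 = 224 minutes
That is 3 hours and 44 minutes

224


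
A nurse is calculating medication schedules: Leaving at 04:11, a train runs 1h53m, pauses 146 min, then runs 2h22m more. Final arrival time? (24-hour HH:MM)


Depart: 04:11
Leg 1: +113 min -> 06:04
Layover: +146 min -> 08:30
Leg 2: +142 min -> 10:52
Total travel: 401 minutes = 6h 41m
Arrival: 10:52

10:52


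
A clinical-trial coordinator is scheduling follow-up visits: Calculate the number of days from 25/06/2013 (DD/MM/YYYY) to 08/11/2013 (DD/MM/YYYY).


Start date: 2013-06-25
End date: 2013-11-08
Jun 2013: +6 days
Jul 2013: +31 days
Aug 2013: +31 days
... (3 more months)
Total: 136 days

136


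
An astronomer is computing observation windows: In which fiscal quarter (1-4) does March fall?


Month: March (month 3)
Q1: January-March (months 1-3)
Q2: April-June (months 4-6)
Q3: July-September (months 7-9)
Q4: October-December (months 10-12)
Month 3 falls in Q1

1


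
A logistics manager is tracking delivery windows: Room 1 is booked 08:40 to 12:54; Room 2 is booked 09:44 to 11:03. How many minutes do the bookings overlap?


Interval A: [520, 774] minutes from midnight
Interval B: [584, 663] minutes from midnight
Overlap start = max(520, 584) = 584
Overlap end = min(774, 663) = 663
Overlap = 663 - 584 = 79 minutes

79


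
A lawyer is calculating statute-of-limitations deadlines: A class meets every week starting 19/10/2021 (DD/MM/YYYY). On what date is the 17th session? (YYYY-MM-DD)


First occurrence: 2021-10-19 (occurrence 1)
Each occurrence is 7 days after the previous.
Occurrence 17 is 16 weeks after the first.
16 weeks = 112 days
2021-10-19 + 112 days = 2022-02-08

2022-02-08


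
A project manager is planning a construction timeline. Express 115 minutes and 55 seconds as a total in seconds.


Minutes: 115
Seconds: 55
Convert minutes to seconds: 115 x 60 = 6900
Add remaining seconds: 6900 + 55 = 6955

6955


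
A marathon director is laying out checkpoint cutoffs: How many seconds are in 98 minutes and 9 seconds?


Minutes: 98
Extra seconds: 9
Seconds per minute: 60
Minutes to seconds: 98 x 60 = 5880
Total: 5880 + 9 = 5889

5889


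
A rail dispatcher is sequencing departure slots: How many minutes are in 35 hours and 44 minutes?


Hours: 35
Extra minutes: 44
Minutes per hour: 60
Hours to minutes: 35 x 60 = 2100
Total: 2100 + 44 = 2144

2144


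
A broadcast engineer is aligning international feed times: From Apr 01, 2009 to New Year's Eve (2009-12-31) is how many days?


Start: April 01, 2009
End: December 31, 2009
Days left in April: 29
May: 31
June: 30
July: 31
August: 31
... plus remaining months
Sum of remaining months: 245
Total: 29 + 245 = 274

274


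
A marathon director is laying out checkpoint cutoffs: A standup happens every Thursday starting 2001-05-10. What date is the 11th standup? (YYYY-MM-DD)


First occurrence: 2001-05-10 (occurrence 1)
Each occurrence is 7 days after the previous.
Occurrence 11 is 10 weeks after the first.
10 weeks = 70 days
2001-05-10 + 70 days = 2001-07-19

2001-07-19


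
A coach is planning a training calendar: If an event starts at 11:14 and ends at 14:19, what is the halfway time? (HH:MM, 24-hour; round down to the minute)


Start time: 11:14 = 674 minutes from midnight
End time: 14:19 = 859 minutes from midnight
Sum: 674 + 859 = 1533
Midpoint: 1533 / 2 = 766 minutes
Convert: 766 / 60 = 12 hours, 46 minutes
Result: 12:46

12:46


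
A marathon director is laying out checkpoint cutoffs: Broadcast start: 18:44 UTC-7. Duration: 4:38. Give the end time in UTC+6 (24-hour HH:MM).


Start: 18:44 in UTC-7
Step 1 - add duration:
  minutes: 44 + 38 = 82 (carry 1h)
  hours: 18 + 4 + 1 = 23
  end in UTC-7: 23:22
Step 2 - convert UTC-7 -> UTC+6:
  offset difference: 6 - (-7) = 13 hours
  23 + (13) = 36 -> mod 24 = 12
Result: 12:22 in UTC+6

12:22


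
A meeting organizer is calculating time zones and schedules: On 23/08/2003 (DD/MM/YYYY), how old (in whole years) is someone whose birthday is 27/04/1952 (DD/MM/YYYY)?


Birth: 1952-04-27
Reference: 2003-08-23
Year difference: 2003 - 1952 = 51
Has birthday (04-27) occurred by 08-23? Yes
Age in full years: 51

51


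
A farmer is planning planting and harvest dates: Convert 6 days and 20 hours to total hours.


Days: 6
Extra hours: 20
Hours per day: 24
Days to hours: 6 x 24 = 144
Total: 144 + 20 = 164

164


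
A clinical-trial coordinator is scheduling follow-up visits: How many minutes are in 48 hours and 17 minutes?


Hours: 48
Minutes: 17
Convert hours to minutes: 48 x 60 = 2880
Add remaining minutes: 2880 + 17 = 2897

2897


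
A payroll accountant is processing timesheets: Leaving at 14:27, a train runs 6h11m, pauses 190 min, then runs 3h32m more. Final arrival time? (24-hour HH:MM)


Depart: 14:27
Leg 1: +371 min -> 20:38
Layover: +190 min -> 23:48
Leg 2: +212 min -> 03:20
Total travel: 773 minutes = 12h 53m
Arrival: 03:20

03:20


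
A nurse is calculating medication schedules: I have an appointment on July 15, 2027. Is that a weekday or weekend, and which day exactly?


Date: 2027-07-15
January 1, 2027 is a Friday
Day of year: 196
Offset from Jan 1: 195 days
195 mod 7 = 6
Result: Thursday

Thursday


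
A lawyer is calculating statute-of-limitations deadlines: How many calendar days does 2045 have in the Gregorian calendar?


Year: 2045
Check leap year rules:
Divisible by 4? No
2045 is not a leap year
Days: 365

365


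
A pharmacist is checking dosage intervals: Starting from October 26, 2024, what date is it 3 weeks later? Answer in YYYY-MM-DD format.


Start: 2024-10-26
Weeks to add: 3
Convert to days: 3 x 7 = 21 days
Add 21 days to 2024-10-26
Result: 2024-11-16

2024-11-16


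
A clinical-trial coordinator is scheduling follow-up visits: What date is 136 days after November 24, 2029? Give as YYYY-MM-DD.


Start: 2029-11-24
Adding 136 days
Days remaining in November: 6
After November: 130 days still to add
December 2029: 31 days, 99 remaining
January 2030: 31 days, 68 remaining
February 2030: 28 days, 40 remaining
March 2030: 31 days, 9 remaining
Result: 2030-04-09

2030-04-09


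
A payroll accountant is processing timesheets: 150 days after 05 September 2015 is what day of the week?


Start: 2015-09-05 (Saturday)
Step 1 - find target date: add 150 days
  2015-09-05 + 150 days = 2016-02-02
Step 2 - day of week:
  150 mod 7 = 3
  Saturday + 3 days -> Tuesday
Result: Tuesday (2016-02-02)

Tuesday


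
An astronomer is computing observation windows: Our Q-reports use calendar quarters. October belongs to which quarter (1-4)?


Month: October (month 10)
Q1: January-March (months 1-3)
Q2: April-June (months 4-6)
Q3: July-September (months 7-9)
Q4: October-December (months 10-12)
Month 10 falls in Q4

4


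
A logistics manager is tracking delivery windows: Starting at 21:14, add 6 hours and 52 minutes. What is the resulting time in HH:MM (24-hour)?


Start time: 21:14
Adding: 6 hours 52 minutes
Minutes: 14 + 52 = 66
Minute overflow: 66 >= 60, so carry 1 hour, minutes = 6
Hours: 21 + 6 + 1 = 28
Hour wraparound: 28 mod 24 = 4
Result: 04:06

04:06


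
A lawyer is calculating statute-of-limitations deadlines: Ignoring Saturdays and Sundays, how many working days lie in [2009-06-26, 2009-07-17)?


Start: 2009-06-26 (Friday)
End (exclusive): 2009-07-17 (Friday)
Total calendar days: 21
Full weeks: 21 // 7 = 3 -> 15 weekdays
Remaining 0 days starting on Friday:
Total business days: 15 + 0 = 15

15


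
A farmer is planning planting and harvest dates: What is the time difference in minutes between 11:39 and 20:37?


Start time: 11:39 = 699 minutes from midnight
End time: 20:37 = 1237 minutes from midnight
Difference: 1237 - 699 = 538 minutes
That is 8 hours and 58 minutes

538


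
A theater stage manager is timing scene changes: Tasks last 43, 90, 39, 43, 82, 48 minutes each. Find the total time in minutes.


Durations: 43, 90, 39, 43, 82, 48
Running sum: 43
+ 90 = 133
+ 39 = 172
+ 43 = 215
+ 82 = 297
+ 48 = 345
Total duration: 345 minutes
That is 5 hours and 45 minutes

345


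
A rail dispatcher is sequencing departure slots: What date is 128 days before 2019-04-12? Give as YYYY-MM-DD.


Start: 2019-04-12
Subtracting 128 days
Days already passed in April: 12
After going back through April: 116 more days to subtract
March 2019: 31 days, 85 remaining
February 2019: 28 days, 57 remaining
January 2019: 31 days, 26 remaining
December 2018 has 31 days, need 26
Result: 2018-12-05

2018-12-05


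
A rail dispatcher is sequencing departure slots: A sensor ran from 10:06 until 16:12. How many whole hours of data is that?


Start: 10:06
End: 16:12
Hour difference: 16 - 10 = 6 hours
Minute difference: 12 - 6 = 6 minutes
Total minutes: 366
Complete hours: 366 / 60 = 6 (remainder 6)

6


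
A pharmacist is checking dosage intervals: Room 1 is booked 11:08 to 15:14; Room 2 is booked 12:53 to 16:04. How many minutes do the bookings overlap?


Interval A: [668, 914] minutes from midnight
Interval B: [773, 964] minutes from midnight
Overlap start = max(668, 773) = 773
Overlap end = min(914, 964) = 914
Overlap = 914 - 773 = 141 minutes

141
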